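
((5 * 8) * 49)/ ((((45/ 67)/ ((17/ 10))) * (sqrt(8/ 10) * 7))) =15946 * sqrt(5)/ 45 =792.36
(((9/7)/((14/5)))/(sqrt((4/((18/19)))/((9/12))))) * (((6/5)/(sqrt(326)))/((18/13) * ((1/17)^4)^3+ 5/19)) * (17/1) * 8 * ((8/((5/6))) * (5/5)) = 1001233984190395359456 * sqrt(9291)/1512356237845096517545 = 63.81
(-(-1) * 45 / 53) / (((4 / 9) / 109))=44145 / 212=208.23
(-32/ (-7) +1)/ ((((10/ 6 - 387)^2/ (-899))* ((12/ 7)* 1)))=-105183/ 5345344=-0.02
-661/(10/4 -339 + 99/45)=6610/3343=1.98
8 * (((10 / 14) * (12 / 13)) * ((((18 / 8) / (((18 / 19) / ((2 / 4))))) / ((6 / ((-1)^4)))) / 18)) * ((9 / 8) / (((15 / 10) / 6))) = 0.26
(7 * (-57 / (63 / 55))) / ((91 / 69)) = -24035 / 91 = -264.12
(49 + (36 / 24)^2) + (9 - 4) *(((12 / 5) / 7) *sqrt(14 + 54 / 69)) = 57.84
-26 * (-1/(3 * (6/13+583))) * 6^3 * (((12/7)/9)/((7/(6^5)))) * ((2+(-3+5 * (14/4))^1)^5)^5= 11310003254066049534573185163850060977437793/6089359360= 1857338774971896146160963000000000.00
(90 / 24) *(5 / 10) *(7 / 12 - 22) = -1285 / 32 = -40.16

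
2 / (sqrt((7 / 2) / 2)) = 4*sqrt(7) / 7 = 1.51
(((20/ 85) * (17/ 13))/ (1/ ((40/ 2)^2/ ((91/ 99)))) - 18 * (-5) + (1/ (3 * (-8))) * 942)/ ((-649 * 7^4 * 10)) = -873749/ 73736342680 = -0.00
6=6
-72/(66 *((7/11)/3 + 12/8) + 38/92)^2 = -16928/3024121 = -0.01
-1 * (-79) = 79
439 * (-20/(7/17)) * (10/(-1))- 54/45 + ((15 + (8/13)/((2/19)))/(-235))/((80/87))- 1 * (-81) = 364927796801/1710800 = 213308.27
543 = 543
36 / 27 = 4 / 3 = 1.33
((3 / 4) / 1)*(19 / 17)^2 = 1083 / 1156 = 0.94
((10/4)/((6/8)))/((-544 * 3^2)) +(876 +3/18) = 876.17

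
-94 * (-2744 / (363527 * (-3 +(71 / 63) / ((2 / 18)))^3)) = 11059006 / 5680109375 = 0.00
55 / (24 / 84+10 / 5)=385 / 16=24.06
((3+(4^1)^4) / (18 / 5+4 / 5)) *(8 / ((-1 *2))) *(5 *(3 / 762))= -6475 / 1397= -4.63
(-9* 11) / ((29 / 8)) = -792 / 29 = -27.31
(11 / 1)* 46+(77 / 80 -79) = 34237 / 80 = 427.96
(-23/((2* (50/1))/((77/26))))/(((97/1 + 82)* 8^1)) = -1771/3723200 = -0.00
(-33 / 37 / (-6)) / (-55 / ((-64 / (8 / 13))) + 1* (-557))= -572 / 2141301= -0.00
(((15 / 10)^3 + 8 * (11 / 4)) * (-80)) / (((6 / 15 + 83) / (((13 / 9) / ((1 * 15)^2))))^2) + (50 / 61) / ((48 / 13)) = 617946286243 / 2783761178760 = 0.22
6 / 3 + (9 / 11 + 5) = 86 / 11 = 7.82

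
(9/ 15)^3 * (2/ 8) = 27/ 500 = 0.05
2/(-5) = -2/5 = -0.40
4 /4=1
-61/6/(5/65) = -793/6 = -132.17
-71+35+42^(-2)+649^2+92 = 743097349 / 1764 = 421257.00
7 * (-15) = -105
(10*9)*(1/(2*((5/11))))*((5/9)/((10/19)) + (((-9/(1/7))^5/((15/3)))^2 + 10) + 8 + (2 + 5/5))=195016197792594697277/50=3900323955851893945.54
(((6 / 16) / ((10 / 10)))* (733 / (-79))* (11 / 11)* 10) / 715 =-2199 / 45188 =-0.05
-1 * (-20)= 20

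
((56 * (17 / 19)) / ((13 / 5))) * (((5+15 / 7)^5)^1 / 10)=21250000000 / 593047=35831.90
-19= -19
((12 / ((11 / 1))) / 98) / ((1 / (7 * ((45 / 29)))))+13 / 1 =29299 / 2233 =13.12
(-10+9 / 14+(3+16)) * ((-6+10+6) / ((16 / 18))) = 6075 / 56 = 108.48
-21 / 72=-7 / 24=-0.29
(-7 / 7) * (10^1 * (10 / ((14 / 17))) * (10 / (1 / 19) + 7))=-167450 / 7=-23921.43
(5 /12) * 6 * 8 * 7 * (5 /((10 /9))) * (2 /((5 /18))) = 4536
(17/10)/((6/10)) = 17/6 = 2.83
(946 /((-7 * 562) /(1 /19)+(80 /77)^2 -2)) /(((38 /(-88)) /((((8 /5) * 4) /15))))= 1974309568 /157880912775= 0.01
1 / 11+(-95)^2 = 99276 / 11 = 9025.09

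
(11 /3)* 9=33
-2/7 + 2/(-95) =-204/665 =-0.31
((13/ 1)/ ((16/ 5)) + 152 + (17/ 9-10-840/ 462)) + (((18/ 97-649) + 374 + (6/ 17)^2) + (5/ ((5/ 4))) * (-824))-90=-156061329821/ 44404272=-3514.56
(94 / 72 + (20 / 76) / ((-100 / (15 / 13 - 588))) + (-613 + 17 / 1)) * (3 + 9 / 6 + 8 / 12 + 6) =-883443709 / 133380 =-6623.51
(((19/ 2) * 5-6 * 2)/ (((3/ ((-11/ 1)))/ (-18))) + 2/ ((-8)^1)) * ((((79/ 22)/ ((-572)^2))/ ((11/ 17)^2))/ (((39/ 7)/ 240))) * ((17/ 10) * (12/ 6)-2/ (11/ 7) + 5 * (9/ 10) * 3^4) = 60398529520203/ 62273912272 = 969.88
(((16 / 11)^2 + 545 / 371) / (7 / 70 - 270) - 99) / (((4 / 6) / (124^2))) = -276687951798264 / 121160809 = -2283642.33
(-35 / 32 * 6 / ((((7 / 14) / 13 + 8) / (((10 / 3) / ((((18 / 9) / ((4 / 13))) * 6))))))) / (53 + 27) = -0.00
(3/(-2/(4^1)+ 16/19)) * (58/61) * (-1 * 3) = -19836/793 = -25.01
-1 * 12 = -12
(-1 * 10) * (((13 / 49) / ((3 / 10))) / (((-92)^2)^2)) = -0.00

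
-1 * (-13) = 13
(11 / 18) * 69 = 253 / 6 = 42.17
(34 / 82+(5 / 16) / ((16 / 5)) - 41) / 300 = -141653 / 1049600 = -0.13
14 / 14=1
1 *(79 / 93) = 79 / 93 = 0.85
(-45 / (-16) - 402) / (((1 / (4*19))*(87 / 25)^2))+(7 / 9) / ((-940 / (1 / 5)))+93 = -42905102681 / 17787150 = -2412.14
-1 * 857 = -857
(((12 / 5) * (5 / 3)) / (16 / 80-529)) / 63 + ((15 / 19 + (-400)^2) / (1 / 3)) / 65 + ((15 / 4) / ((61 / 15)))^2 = 4522708909431997 / 612376639056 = 7385.50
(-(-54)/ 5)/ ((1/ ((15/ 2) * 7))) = 567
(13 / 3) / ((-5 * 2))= -13 / 30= -0.43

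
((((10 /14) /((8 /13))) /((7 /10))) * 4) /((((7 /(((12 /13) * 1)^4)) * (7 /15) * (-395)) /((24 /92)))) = -9331200 /9584669549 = -0.00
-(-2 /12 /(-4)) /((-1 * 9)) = 1 /216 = 0.00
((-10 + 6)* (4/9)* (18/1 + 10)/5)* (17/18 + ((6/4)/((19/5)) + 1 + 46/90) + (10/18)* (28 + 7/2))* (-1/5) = 40.52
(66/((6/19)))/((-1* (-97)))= 2.15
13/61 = 0.21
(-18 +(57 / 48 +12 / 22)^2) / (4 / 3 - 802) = 1393629 / 74404352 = 0.02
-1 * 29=-29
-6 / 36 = -1 / 6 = -0.17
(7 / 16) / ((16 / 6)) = 21 / 128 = 0.16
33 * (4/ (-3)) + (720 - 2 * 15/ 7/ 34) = 80429/ 119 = 675.87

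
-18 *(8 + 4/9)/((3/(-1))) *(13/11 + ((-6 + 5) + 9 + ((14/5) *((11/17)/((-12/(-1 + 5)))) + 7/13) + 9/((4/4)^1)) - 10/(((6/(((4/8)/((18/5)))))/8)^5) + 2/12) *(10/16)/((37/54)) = 121158445713091/143404570881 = 844.87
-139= -139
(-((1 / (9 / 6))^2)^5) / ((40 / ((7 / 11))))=-0.00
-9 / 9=-1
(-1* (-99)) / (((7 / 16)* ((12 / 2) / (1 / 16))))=33 / 14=2.36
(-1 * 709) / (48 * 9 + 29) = -709 / 461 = -1.54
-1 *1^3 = -1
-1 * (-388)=388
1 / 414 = 0.00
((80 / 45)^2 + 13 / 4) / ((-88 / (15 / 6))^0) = 2077 / 324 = 6.41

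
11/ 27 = 0.41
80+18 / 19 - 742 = -12560 / 19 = -661.05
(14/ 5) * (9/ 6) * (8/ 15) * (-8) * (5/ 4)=-112/ 5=-22.40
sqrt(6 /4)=sqrt(6) /2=1.22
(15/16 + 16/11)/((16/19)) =7999/2816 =2.84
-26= -26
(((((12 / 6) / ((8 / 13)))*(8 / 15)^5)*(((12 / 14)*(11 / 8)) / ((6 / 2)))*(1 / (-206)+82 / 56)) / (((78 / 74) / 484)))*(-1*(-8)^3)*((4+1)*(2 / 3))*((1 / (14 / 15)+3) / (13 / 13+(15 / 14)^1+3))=2753093496209408 / 54422431875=50587.48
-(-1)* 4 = 4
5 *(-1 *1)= -5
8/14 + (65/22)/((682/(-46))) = 19543/52514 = 0.37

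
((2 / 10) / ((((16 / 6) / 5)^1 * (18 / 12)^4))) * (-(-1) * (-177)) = -13.11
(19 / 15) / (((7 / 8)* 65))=152 / 6825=0.02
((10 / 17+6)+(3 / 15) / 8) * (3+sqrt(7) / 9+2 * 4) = 1499 * sqrt(7) / 2040+49467 / 680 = 74.69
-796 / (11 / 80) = -63680 / 11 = -5789.09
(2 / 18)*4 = 0.44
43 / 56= 0.77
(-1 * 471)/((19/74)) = -1834.42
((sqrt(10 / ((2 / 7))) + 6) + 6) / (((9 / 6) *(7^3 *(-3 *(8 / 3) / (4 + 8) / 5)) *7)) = -60 / 2401 - 5 *sqrt(35) / 2401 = -0.04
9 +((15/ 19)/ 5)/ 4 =687/ 76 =9.04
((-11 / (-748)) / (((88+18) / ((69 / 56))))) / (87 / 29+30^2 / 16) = 23 / 7972048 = 0.00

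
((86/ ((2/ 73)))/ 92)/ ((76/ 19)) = 3139/ 368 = 8.53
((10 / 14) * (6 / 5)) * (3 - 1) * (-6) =-72 / 7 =-10.29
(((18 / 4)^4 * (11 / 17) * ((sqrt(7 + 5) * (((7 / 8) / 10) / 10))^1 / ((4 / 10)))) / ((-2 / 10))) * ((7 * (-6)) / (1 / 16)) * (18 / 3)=31827411 * sqrt(3) / 136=405343.33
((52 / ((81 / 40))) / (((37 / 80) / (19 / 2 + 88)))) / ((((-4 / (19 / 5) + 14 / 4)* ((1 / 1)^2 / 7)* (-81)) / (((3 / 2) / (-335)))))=143852800 / 168068763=0.86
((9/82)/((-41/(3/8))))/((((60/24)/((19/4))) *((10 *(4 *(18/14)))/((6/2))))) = -0.00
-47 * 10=-470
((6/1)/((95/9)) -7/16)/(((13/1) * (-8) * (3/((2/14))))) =-199/3319680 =-0.00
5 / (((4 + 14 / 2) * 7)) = 5 / 77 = 0.06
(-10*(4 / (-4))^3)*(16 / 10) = 16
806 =806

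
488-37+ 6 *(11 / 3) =473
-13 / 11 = -1.18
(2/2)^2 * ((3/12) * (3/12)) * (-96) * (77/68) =-231/34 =-6.79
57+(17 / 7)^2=3082 / 49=62.90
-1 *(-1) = 1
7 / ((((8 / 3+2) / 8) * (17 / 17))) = 12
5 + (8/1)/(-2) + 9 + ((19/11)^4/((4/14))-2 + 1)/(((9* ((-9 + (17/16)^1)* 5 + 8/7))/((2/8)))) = 5676106220/568846773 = 9.98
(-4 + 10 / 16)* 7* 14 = -1323 / 4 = -330.75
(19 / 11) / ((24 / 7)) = 133 / 264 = 0.50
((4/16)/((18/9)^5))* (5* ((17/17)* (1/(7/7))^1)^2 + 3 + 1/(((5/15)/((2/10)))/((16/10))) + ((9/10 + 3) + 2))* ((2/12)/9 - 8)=-320233/345600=-0.93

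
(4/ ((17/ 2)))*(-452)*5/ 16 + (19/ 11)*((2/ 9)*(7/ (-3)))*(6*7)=-175178/ 1683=-104.09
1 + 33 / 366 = 133 / 122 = 1.09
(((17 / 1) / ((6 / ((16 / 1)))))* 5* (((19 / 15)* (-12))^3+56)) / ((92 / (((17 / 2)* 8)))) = -332909504 / 575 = -578973.05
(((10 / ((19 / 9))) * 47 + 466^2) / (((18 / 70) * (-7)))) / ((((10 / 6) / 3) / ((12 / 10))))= -24781164 / 95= -260854.36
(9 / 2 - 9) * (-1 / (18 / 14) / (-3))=-7 / 6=-1.17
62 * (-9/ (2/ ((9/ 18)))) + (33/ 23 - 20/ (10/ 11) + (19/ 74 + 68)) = -78129/ 851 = -91.81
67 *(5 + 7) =804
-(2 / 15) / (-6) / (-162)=-1 / 7290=-0.00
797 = 797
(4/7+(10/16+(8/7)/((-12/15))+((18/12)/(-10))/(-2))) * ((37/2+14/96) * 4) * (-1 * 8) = 1969/21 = 93.76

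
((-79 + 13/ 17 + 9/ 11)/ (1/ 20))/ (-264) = 72385/ 12342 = 5.86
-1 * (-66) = 66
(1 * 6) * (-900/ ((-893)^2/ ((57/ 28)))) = -0.01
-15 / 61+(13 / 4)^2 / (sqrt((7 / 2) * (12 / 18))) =-15 / 61+169 * sqrt(21) / 112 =6.67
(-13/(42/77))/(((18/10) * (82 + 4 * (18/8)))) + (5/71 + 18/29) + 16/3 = 4575593/778302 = 5.88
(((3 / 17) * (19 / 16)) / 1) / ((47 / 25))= 1425 / 12784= 0.11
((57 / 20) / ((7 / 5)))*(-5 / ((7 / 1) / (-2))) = 285 / 98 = 2.91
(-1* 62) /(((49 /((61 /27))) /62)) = -234484 /1323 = -177.24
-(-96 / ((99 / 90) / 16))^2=-235929600 / 121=-1949831.40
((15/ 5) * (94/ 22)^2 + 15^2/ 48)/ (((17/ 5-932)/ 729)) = -419565015/ 8988848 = -46.68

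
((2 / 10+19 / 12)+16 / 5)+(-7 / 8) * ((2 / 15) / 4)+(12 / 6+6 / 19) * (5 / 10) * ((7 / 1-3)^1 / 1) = 43711 / 4560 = 9.59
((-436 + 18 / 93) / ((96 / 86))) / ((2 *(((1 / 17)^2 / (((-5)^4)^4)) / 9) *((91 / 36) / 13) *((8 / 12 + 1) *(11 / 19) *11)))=-563225483551025390625 / 15004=-37538355341977165.46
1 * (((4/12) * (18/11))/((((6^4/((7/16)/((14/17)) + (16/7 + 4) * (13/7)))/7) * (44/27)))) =19137/867328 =0.02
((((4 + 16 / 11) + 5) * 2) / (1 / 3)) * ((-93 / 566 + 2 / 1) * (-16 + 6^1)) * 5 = -17922750 / 3113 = -5757.39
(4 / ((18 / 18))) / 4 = 1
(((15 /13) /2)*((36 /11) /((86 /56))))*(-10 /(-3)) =25200 /6149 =4.10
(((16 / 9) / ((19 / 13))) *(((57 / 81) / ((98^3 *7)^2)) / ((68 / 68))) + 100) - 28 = 47464763530264429 / 659232826809228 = 72.00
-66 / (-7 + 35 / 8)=176 / 7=25.14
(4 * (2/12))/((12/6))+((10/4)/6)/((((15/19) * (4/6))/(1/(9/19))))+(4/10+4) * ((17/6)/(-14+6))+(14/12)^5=101387/38880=2.61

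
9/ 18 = 1/ 2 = 0.50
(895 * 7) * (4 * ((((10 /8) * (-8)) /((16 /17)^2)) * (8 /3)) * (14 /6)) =-63370475 /36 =-1760290.97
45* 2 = 90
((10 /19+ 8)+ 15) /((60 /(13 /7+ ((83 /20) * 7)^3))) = 204571723463 /21280000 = 9613.33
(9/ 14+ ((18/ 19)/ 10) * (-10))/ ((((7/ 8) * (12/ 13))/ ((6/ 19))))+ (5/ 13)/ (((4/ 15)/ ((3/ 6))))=1107651/ 1839656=0.60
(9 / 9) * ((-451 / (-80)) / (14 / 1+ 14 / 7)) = 0.35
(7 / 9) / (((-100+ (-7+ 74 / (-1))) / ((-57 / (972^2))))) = 133 / 513017712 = 0.00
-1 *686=-686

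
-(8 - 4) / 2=-2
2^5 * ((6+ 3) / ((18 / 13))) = 208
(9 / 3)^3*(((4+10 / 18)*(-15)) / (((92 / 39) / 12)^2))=-25256205 / 529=-47743.30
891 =891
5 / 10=1 / 2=0.50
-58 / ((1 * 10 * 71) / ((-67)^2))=-130181 / 355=-366.71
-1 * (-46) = 46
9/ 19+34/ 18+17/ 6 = 1777/ 342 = 5.20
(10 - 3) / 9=7 / 9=0.78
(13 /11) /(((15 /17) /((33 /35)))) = 221 /175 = 1.26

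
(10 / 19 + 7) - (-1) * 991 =998.53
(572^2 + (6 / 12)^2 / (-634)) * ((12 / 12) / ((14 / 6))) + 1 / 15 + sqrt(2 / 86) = sqrt(43) / 43 + 5334036541 / 38040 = 140221.93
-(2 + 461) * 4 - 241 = -2093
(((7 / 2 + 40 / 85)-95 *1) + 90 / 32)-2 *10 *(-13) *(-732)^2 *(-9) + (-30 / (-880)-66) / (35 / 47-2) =-221335783724845 / 176528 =-1253828195.67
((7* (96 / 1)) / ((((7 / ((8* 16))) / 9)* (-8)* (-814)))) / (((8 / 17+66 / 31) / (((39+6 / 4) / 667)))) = 73763136 / 185956265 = 0.40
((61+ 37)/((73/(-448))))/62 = -21952/2263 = -9.70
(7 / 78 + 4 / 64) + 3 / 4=563 / 624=0.90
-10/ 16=-0.62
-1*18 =-18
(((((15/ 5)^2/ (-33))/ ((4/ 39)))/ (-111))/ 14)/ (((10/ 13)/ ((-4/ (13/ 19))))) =-741/ 56980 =-0.01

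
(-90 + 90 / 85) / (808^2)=-0.00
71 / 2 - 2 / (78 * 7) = 19381 / 546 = 35.50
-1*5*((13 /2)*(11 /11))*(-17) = 1105 /2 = 552.50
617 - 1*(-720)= 1337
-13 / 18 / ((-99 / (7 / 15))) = 91 / 26730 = 0.00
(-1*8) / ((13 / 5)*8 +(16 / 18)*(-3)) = -15 / 34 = -0.44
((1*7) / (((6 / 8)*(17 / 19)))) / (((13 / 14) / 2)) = 14896 / 663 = 22.47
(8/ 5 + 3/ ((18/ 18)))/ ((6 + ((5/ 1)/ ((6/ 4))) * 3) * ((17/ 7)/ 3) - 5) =483/ 835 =0.58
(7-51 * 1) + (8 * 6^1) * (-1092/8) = -6596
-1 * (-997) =997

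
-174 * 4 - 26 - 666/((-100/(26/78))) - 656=-68789/50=-1375.78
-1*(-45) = 45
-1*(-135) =135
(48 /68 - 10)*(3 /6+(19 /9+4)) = -553 /9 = -61.44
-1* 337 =-337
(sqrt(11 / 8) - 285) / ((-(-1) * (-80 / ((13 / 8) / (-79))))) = -0.07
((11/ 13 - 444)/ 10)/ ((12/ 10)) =-5761/ 156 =-36.93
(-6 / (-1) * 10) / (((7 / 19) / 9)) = 1465.71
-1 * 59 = -59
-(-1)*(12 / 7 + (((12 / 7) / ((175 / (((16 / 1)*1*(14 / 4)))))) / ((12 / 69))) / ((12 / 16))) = 148 / 25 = 5.92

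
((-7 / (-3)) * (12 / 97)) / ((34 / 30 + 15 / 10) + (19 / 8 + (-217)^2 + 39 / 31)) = 104160 / 16993855927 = 0.00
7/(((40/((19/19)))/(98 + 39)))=959/40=23.98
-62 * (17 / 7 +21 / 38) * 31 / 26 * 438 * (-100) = 1283799900 / 133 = 9652630.83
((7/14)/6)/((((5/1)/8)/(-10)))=-4/3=-1.33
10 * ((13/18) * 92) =5980/9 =664.44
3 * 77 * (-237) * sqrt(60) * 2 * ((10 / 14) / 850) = -712.72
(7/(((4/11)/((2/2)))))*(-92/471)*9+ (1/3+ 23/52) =-809831/24492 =-33.07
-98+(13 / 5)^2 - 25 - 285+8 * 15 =-7031 / 25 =-281.24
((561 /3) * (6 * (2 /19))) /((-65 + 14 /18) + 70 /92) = -929016 /499187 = -1.86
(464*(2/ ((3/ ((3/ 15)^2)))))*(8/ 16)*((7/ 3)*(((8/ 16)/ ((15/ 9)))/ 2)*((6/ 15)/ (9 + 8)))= 1624/ 31875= 0.05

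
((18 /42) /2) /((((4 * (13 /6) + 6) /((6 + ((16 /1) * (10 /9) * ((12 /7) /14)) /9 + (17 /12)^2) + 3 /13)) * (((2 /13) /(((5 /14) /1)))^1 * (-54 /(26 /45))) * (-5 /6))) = 30334811 /8214877440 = 0.00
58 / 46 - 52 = -1167 / 23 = -50.74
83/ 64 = 1.30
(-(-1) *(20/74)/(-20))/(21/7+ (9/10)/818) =-0.00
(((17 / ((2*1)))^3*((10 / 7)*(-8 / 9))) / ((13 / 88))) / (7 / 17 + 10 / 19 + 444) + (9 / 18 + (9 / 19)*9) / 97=-93201606917 / 7888213242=-11.82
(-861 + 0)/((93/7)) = -2009/31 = -64.81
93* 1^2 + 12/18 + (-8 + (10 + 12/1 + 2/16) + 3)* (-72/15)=172/15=11.47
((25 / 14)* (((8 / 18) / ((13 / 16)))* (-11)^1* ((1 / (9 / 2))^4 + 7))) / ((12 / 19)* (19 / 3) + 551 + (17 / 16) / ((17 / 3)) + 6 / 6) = -588070400 / 4347128331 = -0.14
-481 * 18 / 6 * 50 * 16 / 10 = -115440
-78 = -78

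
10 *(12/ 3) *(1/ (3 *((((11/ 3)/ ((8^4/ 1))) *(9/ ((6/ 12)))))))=81920/ 99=827.47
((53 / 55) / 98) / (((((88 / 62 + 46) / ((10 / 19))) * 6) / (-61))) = -100223 / 90325620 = -0.00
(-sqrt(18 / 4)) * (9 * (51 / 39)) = -459 * sqrt(2) / 26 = -24.97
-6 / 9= -2 / 3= -0.67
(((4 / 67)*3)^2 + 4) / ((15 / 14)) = 3.76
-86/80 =-43/40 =-1.08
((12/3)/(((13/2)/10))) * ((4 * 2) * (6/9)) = 1280/39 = 32.82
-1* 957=-957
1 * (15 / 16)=15 / 16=0.94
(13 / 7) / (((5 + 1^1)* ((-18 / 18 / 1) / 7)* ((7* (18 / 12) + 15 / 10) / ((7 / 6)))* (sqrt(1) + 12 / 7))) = -637 / 8208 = -0.08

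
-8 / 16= -1 / 2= -0.50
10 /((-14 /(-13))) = 65 /7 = 9.29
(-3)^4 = 81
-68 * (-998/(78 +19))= 67864/97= 699.63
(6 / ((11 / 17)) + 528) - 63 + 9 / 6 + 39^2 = 43929 / 22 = 1996.77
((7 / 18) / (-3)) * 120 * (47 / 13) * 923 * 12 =-1868720 / 3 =-622906.67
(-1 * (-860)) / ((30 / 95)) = 8170 / 3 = 2723.33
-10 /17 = -0.59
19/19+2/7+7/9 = 130/63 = 2.06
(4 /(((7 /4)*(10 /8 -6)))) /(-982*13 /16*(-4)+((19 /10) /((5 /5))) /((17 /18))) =-10880 /72205301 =-0.00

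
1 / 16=0.06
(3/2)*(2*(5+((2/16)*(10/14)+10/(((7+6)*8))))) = 11325/728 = 15.56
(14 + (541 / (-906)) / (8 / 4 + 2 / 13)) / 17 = 348119 / 431256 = 0.81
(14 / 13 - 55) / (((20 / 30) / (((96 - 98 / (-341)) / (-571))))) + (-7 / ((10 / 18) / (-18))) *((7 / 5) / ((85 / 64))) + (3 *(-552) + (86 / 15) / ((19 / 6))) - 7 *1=-143944755584206 / 102198936125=-1408.48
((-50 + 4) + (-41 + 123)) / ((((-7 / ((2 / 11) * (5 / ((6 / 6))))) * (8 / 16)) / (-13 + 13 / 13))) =8640 / 77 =112.21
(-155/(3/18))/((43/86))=-1860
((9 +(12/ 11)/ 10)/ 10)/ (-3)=-0.30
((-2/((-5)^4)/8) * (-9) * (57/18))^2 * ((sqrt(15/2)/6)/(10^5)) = 1083 * sqrt(30)/10000000000000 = 0.00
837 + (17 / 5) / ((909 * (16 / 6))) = 10144457 / 12120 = 837.00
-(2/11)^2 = -0.03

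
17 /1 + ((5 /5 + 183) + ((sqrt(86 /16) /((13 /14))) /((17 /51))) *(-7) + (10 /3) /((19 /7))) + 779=55930 /57 - 147 *sqrt(86) /26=928.80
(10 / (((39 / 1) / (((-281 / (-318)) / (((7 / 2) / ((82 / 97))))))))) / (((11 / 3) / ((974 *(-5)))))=-1122145400 / 15438423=-72.69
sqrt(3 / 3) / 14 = 1 / 14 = 0.07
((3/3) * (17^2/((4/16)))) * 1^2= 1156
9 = 9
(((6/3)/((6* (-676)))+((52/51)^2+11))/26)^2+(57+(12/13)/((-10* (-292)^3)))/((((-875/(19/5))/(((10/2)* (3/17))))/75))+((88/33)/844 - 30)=-1385839028428311234999768329/30019943916944667240609600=-46.16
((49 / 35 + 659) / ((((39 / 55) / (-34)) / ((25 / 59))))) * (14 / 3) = -33248600 / 531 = -62615.07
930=930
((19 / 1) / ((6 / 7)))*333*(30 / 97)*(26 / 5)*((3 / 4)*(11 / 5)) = 18999981 / 970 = 19587.61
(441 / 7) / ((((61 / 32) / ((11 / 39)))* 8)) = 1.17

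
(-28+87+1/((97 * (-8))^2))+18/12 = 36431649/602176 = 60.50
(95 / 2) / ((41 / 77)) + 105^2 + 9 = 912103 / 82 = 11123.21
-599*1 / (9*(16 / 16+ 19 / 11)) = -6589 / 270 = -24.40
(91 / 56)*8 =13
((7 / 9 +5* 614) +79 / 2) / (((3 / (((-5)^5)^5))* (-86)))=16684830188751220703125 / 4644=3592771358473561736.25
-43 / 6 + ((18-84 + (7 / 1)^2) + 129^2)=99701 / 6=16616.83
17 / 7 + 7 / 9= 202 / 63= 3.21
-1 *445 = -445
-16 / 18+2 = 1.11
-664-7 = -671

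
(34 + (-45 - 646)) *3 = -1971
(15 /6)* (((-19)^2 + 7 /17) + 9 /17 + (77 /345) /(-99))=904.85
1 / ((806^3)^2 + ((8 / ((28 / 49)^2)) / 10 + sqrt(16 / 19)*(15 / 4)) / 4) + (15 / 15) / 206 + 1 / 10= 164522985466218815973549859769400898962022 / 1569061805835234949610964643017167357791395 - 8000*sqrt(19) / 3046721953078126115749445908771198752993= 0.10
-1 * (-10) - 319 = -309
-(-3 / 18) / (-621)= -1 / 3726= -0.00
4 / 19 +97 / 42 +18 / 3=6799 / 798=8.52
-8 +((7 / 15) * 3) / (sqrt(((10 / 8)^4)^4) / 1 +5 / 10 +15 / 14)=-134999576 / 17276355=-7.81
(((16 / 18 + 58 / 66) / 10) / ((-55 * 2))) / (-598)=7 / 2604888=0.00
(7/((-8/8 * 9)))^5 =-16807/59049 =-0.28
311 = 311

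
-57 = -57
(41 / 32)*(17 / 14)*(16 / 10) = 697 / 280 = 2.49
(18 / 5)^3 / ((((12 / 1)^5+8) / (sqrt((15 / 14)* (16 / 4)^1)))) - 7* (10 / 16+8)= -483 / 8+729* sqrt(210) / 27216875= -60.37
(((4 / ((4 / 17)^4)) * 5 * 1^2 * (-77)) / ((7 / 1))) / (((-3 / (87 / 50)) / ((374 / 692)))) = 4982278213 / 221440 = 22499.45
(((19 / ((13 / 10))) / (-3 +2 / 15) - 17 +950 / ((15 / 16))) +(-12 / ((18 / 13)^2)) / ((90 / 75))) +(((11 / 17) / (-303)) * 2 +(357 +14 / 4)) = 104683490747 / 77744043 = 1346.51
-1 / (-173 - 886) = 1 / 1059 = 0.00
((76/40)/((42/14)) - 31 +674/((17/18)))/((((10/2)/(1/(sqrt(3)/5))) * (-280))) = -348473 * sqrt(3)/428400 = -1.41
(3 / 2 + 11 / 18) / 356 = 19 / 3204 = 0.01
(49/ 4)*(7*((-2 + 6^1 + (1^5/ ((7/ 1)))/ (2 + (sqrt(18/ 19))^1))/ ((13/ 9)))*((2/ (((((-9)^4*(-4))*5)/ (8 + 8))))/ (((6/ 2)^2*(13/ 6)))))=-54292/ 17864145 + 98*sqrt(38)/ 17864145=-0.00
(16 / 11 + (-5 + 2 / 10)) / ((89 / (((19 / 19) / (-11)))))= 184 / 53845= 0.00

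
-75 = -75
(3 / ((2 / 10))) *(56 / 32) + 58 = 337 / 4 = 84.25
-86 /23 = -3.74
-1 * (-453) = 453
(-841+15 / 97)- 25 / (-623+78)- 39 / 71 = -631586230 / 750683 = -841.35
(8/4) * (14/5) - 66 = -302/5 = -60.40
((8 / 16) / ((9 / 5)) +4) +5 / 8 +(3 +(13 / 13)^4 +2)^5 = 560225 / 72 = 7780.90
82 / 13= 6.31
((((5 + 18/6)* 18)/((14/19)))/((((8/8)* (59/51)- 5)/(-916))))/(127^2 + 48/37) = 591144264/204709603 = 2.89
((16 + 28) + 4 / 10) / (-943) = -222 / 4715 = -0.05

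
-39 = -39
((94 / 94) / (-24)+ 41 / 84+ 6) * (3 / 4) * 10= 5415 / 112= 48.35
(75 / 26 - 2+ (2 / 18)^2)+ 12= 27161 / 2106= 12.90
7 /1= 7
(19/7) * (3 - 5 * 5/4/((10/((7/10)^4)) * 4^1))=3602381/448000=8.04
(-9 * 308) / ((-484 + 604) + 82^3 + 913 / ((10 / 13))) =-27720 / 5526749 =-0.01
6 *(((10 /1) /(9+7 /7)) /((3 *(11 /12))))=24 /11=2.18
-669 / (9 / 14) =-1040.67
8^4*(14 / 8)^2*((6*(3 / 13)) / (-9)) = -1929.85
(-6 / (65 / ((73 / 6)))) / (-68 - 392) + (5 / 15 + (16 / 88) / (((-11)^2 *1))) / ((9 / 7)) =0.26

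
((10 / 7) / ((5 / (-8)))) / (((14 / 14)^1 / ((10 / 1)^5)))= -1600000 / 7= -228571.43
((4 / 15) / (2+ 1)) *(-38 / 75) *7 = -1064 / 3375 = -0.32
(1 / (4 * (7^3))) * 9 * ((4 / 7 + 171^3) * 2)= 315013329 / 4802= 65600.44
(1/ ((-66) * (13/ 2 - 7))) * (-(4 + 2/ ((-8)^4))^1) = -2731/ 22528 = -0.12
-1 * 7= -7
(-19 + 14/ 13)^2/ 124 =54289/ 20956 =2.59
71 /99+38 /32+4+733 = 1170425 /1584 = 738.90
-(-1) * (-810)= -810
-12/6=-2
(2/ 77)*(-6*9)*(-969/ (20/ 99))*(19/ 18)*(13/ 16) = 6462261/ 1120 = 5769.88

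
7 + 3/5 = 38/5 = 7.60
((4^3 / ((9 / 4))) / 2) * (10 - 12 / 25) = 135.40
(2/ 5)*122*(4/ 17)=976/ 85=11.48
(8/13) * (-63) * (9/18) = -252/13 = -19.38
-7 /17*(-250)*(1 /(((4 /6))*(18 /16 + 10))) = 21000 /1513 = 13.88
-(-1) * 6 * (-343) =-2058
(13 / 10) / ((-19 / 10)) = -13 / 19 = -0.68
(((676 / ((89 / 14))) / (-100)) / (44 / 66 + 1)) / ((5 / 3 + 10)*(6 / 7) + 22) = -3549 / 178000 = -0.02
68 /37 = 1.84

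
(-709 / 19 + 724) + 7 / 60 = 782953 / 1140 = 686.80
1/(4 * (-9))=-1/36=-0.03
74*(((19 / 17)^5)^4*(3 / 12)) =1390829017929200453154157237 / 8128462813295145044803202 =171.11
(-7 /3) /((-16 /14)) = 49 /24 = 2.04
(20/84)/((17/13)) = 65/357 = 0.18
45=45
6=6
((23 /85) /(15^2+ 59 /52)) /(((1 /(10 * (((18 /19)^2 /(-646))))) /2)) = -775008 /23309289509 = -0.00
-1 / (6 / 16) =-8 / 3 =-2.67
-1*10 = -10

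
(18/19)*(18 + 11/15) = 1686/95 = 17.75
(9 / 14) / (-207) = -1 / 322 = -0.00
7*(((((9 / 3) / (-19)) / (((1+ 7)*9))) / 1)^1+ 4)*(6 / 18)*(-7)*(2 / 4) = -89327 / 2736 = -32.65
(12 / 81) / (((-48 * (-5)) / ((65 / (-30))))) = -13 / 9720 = -0.00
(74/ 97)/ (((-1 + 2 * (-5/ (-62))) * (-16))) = 1147/ 20176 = 0.06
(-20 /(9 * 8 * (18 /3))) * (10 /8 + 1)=-5 /48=-0.10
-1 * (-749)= 749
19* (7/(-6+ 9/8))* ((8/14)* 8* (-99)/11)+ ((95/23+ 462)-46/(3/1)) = 1411213/897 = 1573.26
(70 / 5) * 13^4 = 399854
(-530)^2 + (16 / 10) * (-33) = 1404236 / 5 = 280847.20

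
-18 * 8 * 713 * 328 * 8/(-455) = 269411328/455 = 592112.81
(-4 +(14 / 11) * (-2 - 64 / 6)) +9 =-367 / 33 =-11.12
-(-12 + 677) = -665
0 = 0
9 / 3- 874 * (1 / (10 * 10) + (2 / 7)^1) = -89409 / 350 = -255.45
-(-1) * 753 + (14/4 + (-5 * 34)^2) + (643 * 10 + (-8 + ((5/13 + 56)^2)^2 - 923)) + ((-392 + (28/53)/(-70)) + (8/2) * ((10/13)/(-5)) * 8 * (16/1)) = 153525152947501/15137330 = 10142155.38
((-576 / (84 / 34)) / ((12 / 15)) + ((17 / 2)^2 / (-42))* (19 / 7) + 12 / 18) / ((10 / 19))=-2200371 / 3920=-561.32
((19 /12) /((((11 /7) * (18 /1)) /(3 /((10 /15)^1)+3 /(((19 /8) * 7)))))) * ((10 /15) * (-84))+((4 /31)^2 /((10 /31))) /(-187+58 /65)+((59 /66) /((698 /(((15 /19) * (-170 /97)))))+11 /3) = -262844102667320 /23879505617451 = -11.01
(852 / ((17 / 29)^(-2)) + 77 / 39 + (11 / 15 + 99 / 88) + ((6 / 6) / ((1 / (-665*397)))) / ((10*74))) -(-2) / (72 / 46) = -8573534201 / 145627560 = -58.87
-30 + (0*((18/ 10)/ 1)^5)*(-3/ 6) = -30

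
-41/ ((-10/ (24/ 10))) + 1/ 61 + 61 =108056/ 1525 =70.86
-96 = -96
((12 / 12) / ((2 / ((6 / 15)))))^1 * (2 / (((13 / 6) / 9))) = 108 / 65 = 1.66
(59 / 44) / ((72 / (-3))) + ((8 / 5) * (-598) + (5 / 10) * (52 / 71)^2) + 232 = -19285973239 / 26616480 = -724.59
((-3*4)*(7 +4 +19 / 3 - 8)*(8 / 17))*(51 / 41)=-2688 / 41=-65.56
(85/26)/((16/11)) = 2.25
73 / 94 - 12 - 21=-3029 / 94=-32.22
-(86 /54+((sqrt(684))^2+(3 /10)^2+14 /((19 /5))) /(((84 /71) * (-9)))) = 90493141 /1436400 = 63.00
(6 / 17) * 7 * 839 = 35238 / 17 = 2072.82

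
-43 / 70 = -0.61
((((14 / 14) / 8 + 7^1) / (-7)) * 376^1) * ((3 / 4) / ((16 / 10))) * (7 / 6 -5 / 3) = 40185 / 448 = 89.70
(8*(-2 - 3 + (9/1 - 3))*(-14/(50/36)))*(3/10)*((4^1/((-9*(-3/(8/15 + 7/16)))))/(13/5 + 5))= -3262/7125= -0.46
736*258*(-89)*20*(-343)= 115934219520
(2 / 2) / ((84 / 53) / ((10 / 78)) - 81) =-0.01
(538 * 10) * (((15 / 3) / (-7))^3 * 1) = -672500 / 343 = -1960.64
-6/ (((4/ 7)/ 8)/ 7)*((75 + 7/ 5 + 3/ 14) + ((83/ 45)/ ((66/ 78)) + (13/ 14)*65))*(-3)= 13500452/ 55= 245462.76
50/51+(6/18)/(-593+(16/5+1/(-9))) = 1326535/1353846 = 0.98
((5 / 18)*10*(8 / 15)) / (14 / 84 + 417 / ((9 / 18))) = 16 / 9009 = 0.00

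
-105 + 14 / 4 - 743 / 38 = -121.05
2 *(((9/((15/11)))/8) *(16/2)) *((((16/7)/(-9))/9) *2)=-704/945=-0.74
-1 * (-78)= 78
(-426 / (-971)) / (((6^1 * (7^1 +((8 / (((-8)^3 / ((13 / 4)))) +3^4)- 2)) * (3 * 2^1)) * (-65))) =-9088 / 4166158035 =-0.00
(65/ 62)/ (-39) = -5/ 186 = -0.03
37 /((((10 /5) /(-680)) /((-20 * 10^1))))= 2516000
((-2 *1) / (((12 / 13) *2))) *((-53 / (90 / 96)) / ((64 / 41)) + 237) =-217.52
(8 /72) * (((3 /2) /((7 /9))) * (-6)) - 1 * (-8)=47 /7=6.71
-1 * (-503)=503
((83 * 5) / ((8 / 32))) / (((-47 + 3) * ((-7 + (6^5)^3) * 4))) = -415 / 20688139321036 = -0.00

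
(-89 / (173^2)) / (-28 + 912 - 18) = -89 / 25918514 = -0.00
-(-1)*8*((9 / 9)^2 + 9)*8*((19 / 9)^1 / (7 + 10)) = 12160 / 153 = 79.48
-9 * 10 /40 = -9 /4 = -2.25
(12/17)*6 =4.24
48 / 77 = 0.62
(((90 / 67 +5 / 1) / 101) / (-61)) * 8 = -3400 / 412787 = -0.01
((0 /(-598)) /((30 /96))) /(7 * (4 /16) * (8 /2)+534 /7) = 0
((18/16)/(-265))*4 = -9/530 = -0.02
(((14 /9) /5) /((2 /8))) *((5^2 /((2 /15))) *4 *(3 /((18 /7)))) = 9800 /9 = 1088.89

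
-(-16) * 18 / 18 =16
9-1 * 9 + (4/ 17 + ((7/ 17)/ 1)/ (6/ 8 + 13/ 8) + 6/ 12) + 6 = 4463/ 646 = 6.91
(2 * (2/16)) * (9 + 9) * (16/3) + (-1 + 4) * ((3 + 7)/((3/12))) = 144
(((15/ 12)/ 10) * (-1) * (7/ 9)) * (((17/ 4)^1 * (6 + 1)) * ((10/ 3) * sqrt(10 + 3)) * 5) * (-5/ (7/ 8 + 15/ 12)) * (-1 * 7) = -42875 * sqrt(13)/ 54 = -2862.74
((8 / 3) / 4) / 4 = 1 / 6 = 0.17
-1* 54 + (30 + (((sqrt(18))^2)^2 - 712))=-412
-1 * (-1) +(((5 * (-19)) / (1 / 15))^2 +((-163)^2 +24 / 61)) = 125488919 / 61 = 2057195.39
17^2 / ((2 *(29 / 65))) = 18785 / 58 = 323.88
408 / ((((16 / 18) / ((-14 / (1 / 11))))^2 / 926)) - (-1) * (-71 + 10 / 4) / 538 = 12201968729275 / 1076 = 11340119636.87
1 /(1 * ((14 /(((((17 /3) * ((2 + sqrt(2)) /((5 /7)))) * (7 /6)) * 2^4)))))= 476 * sqrt(2) /45 + 952 /45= 36.11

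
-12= -12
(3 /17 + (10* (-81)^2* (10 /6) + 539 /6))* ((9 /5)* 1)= 196992.02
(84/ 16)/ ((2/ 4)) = 21/ 2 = 10.50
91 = 91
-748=-748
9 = 9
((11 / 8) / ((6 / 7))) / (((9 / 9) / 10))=385 / 24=16.04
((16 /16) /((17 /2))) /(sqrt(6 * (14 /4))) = 2 * sqrt(21) /357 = 0.03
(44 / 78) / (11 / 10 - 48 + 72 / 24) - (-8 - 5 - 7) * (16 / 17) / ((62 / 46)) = 125894620 / 9022767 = 13.95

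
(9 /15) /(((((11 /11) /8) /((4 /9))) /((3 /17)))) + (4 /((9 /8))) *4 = 11168 /765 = 14.60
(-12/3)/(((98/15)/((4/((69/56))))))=-320/161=-1.99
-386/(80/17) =-3281/40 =-82.02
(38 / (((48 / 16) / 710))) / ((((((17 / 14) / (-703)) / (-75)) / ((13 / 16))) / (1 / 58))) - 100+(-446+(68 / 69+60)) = 744267856673 / 136068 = 5469822.86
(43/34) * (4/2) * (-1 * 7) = -301/17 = -17.71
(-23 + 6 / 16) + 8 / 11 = -21.90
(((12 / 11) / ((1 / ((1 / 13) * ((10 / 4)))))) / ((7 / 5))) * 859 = 128850 / 1001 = 128.72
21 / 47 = 0.45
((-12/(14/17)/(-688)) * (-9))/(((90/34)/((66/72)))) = -3179/48160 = -0.07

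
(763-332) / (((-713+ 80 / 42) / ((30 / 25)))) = -54306 / 74665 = -0.73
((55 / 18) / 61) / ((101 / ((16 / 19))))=440 / 1053531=0.00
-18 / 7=-2.57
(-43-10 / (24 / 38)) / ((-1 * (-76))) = -353 / 456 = -0.77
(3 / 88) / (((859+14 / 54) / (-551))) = -1539 / 70400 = -0.02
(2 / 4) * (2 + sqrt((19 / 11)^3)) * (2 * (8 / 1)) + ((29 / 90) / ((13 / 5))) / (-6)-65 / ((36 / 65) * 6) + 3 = -1631 / 2808 + 152 * sqrt(209) / 121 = 17.58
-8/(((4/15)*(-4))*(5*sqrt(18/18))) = 3/2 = 1.50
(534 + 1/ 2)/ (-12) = -1069/ 24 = -44.54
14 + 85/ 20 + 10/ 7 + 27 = 1307/ 28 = 46.68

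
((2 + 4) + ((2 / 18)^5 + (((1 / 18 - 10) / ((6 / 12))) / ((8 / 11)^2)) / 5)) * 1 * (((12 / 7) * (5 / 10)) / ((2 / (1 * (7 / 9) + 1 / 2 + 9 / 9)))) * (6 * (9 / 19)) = -61996961 / 14696640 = -4.22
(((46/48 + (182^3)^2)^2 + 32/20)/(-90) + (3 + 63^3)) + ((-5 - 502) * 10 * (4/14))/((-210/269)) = -186399706250487017006801867053637/12700800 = -14676217738291053871157870.00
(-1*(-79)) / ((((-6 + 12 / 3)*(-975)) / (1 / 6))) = 79 / 11700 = 0.01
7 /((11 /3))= 21 /11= 1.91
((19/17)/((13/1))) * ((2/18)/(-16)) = -19/31824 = -0.00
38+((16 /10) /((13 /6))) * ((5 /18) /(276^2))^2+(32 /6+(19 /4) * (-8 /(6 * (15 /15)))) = 37.00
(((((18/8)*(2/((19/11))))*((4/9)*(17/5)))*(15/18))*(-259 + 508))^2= 240901441/361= 667317.01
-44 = -44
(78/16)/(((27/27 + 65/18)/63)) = 22113/332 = 66.61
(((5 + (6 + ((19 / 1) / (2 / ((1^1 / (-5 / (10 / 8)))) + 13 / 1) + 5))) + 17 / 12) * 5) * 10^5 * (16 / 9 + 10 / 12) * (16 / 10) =1196620000 / 27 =44319259.26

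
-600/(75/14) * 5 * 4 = -2240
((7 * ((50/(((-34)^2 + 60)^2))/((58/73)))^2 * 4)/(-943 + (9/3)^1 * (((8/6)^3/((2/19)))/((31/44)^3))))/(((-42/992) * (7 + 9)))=1845541278375/18483838343725906395136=0.00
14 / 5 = 2.80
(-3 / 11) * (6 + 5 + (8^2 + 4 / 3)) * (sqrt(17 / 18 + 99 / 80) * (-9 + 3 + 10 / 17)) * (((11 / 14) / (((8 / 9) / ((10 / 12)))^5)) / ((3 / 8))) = 88880625 * sqrt(7855) / 31195136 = 252.52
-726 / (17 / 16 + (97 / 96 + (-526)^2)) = -6336 / 2414645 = -0.00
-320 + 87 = -233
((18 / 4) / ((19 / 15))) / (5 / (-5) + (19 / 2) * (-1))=-45 / 133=-0.34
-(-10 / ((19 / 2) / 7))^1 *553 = 77420 / 19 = 4074.74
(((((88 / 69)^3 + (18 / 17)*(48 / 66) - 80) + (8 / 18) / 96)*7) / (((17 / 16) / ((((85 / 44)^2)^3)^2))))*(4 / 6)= -130631237719814398399114501953125 / 142703077332654538409115648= -915405.89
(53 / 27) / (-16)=-53 / 432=-0.12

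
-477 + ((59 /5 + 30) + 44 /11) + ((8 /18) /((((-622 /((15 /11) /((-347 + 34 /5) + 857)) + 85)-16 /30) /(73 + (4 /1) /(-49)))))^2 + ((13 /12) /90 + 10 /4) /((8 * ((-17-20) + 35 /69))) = -260570443602266041288822727 /604279322929122977082240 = -431.21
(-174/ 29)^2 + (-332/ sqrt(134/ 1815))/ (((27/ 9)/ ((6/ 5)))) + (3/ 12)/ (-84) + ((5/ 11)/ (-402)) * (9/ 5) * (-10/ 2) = 8916535/ 247632 - 3652 * sqrt(2010)/ 335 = -452.74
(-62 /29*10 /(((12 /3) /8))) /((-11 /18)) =22320 /319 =69.97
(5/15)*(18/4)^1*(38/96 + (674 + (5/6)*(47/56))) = 14177/14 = 1012.64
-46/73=-0.63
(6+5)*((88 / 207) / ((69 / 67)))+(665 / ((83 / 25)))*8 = 1905022048 / 1185489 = 1606.95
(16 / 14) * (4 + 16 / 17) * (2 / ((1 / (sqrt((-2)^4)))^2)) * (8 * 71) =102640.94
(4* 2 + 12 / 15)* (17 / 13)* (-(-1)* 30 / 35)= 4488 / 455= 9.86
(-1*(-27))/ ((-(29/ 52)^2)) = -73008/ 841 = -86.81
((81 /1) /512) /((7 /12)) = 243 /896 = 0.27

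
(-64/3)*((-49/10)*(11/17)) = 17248/255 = 67.64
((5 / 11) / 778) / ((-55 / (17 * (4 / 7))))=-34 / 329483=-0.00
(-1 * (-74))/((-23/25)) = -1850/23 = -80.43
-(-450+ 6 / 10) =449.40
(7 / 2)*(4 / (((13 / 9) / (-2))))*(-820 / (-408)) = -8610 / 221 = -38.96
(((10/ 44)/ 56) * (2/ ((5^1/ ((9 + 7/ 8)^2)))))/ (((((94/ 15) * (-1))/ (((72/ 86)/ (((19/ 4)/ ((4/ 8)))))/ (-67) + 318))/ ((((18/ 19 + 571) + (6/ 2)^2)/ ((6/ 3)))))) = -4496742540506025/ 1927121090048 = -2333.40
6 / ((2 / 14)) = 42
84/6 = 14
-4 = -4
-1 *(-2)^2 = -4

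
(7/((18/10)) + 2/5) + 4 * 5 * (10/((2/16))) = 72193/45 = 1604.29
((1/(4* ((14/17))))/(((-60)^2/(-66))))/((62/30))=-187/69440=-0.00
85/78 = 1.09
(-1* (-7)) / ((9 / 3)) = 7 / 3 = 2.33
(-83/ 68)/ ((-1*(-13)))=-83/ 884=-0.09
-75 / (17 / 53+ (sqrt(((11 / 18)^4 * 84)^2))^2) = -12167873136 / 22319639261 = -0.55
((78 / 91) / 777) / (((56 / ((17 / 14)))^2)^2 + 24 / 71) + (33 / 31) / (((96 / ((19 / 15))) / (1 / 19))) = 13373752235055241 / 18091033418941092960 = 0.00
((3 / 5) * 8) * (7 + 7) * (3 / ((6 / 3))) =504 / 5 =100.80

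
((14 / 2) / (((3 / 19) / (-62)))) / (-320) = 4123 / 480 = 8.59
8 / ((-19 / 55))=-440 / 19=-23.16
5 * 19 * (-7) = -665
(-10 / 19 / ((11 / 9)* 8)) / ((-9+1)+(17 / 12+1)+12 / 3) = 135 / 3971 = 0.03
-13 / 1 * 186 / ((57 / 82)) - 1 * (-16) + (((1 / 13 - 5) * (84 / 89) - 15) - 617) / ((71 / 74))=-4126.07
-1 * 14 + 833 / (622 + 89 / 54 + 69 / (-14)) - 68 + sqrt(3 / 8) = -9431479 / 116938 + sqrt(6) / 4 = -80.04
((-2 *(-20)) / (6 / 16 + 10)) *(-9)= -2880 / 83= -34.70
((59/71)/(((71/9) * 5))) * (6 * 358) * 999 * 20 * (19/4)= 21649500828/5041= 4294683.76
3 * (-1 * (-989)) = 2967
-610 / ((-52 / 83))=25315 / 26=973.65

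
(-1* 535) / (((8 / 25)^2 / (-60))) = 5015625 / 16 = 313476.56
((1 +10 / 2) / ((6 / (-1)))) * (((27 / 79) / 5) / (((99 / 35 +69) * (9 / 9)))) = -63 / 66202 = -0.00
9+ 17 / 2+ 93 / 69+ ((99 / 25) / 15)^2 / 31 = 420003219 / 22281250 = 18.85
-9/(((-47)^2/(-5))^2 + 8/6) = -675/14639143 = -0.00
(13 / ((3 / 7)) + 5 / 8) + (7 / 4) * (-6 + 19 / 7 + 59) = 3083 / 24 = 128.46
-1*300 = -300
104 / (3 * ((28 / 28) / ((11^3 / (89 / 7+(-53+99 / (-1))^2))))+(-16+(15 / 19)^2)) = 43724681 / 15441143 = 2.83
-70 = -70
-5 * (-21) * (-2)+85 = -125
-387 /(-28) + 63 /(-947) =364725 /26516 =13.75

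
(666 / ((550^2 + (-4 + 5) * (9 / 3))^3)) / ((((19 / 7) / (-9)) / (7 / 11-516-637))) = 531859608 / 5785426015588263143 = 0.00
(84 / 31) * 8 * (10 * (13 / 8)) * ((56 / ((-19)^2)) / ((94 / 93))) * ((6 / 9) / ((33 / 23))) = 25.12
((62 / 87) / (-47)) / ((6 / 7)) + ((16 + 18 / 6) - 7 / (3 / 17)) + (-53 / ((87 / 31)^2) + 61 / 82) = -86441921 / 3241214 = -26.67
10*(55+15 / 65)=7180 / 13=552.31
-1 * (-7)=7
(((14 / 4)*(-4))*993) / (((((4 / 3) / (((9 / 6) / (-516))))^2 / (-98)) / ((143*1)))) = 926.07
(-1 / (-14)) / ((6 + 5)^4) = 0.00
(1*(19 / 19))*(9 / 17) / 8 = 9 / 136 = 0.07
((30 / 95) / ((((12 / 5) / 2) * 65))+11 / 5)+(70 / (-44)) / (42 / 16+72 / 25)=28643642 / 14957085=1.92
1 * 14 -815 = -801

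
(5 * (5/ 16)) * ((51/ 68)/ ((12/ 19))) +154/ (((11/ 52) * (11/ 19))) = 1259.31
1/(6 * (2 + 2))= 1/24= 0.04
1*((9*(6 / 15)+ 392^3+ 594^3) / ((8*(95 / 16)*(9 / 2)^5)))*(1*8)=690741441536 / 28048275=24626.88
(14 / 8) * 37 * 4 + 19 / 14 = 3645 / 14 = 260.36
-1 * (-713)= 713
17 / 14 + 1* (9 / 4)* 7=475 / 28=16.96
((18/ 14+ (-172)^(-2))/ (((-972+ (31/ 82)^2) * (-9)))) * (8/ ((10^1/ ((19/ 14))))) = 8504173957/ 53285078247030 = 0.00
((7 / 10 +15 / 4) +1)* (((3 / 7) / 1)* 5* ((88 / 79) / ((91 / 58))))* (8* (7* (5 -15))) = -33380160 / 7189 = -4643.23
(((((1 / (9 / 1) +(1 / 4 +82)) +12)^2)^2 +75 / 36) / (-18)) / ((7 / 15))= -9438281.14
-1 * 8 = -8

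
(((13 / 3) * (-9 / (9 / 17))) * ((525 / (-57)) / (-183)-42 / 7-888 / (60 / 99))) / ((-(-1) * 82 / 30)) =39649.28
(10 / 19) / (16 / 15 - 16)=-75 / 2128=-0.04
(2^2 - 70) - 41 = -107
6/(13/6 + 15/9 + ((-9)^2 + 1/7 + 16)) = 252/4241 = 0.06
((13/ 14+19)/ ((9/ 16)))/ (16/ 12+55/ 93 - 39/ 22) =507408/ 2177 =233.08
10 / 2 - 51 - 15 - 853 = -914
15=15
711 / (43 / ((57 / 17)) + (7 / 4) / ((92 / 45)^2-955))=312124526388 / 5629093789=55.45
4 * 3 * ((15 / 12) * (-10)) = -150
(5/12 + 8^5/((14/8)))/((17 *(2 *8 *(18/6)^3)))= 1572899/616896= 2.55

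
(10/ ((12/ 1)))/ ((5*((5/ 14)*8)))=7/ 120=0.06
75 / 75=1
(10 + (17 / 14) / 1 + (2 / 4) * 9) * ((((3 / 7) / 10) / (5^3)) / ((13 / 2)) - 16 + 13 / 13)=-235.71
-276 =-276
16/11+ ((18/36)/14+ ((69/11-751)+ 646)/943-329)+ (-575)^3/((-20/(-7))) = -9662869856511/145222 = -66538608.86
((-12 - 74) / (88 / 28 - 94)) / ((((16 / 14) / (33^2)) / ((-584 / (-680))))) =55833393 / 72080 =774.60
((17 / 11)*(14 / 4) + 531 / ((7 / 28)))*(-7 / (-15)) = 327929 / 330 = 993.72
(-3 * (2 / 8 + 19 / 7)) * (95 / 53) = -23655 / 1484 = -15.94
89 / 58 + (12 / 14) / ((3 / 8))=1551 / 406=3.82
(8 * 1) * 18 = 144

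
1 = 1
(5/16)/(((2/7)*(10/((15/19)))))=105/1216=0.09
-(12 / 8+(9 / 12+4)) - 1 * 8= -57 / 4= -14.25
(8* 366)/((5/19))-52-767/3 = 162281/15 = 10818.73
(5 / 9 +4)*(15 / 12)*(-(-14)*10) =7175 / 9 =797.22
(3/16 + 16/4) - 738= -11741/16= -733.81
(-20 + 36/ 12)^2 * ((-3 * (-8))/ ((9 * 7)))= 2312/ 21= 110.10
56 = 56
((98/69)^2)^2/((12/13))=299769652/68001363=4.41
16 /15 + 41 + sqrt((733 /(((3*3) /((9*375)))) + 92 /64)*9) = 631 /15 + 3*sqrt(4398023) /4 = 1614.93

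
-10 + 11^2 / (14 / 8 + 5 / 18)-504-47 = -501.33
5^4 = 625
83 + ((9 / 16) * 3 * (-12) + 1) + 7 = 283 / 4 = 70.75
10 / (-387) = -10 / 387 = -0.03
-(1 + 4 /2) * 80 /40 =-6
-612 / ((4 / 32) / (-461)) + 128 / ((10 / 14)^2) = 56432672 / 25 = 2257306.88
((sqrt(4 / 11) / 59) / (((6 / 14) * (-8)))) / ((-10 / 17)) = 119 * sqrt(11) / 77880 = 0.01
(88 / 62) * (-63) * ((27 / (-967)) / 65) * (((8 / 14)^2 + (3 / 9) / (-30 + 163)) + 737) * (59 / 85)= 86606796672 / 4405569805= 19.66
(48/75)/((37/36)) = 576/925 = 0.62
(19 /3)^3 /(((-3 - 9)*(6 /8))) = -6859 /243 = -28.23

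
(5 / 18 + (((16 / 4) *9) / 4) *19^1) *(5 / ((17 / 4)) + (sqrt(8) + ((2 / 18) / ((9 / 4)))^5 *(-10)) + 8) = 3083 *sqrt(2) / 9 + 838480723701754 / 533478013353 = 2056.17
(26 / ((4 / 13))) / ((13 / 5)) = 65 / 2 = 32.50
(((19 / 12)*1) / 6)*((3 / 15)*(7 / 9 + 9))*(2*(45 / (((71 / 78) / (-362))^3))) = -1045546354250112 / 357911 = -2921246774.34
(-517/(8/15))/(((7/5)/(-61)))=2365275/56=42237.05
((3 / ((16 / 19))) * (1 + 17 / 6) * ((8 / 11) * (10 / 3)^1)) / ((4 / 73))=159505 / 264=604.19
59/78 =0.76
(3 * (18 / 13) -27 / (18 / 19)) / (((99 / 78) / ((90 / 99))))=-2110 / 121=-17.44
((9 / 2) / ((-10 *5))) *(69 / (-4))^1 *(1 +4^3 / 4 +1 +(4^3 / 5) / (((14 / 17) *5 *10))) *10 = 4974831 / 17500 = 284.28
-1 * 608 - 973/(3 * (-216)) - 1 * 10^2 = -706.50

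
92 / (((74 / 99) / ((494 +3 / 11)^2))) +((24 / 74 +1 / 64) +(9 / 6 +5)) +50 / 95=30069395.98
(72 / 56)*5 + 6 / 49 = 321 / 49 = 6.55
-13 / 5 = -2.60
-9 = -9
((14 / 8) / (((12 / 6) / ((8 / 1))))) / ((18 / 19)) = 133 / 18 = 7.39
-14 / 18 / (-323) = 0.00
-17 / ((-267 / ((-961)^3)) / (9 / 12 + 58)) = -3545577205595 / 1068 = -3319828844.19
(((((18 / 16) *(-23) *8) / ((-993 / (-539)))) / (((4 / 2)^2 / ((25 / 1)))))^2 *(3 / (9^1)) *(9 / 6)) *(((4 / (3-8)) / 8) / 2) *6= -518688930375 / 7011904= -73972.62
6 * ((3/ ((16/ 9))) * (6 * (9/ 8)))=2187/ 32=68.34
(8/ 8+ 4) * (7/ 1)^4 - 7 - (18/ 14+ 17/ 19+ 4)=1594912/ 133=11991.82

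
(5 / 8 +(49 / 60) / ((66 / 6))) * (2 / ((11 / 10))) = 923 / 726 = 1.27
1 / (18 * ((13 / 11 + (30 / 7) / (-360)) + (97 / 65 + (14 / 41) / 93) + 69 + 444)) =0.00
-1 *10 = -10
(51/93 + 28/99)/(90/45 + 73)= 2551/230175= 0.01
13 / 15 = 0.87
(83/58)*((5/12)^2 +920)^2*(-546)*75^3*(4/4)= -2072068190059765625/7424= -279104012669688.26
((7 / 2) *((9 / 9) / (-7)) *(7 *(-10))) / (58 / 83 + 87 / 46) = 133630 / 9889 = 13.51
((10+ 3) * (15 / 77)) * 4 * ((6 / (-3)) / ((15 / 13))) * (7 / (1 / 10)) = -13520 / 11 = -1229.09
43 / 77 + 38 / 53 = 5205 / 4081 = 1.28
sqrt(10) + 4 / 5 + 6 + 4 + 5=sqrt(10) + 79 / 5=18.96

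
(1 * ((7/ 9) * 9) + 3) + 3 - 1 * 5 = 8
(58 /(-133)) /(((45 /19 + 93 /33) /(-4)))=0.34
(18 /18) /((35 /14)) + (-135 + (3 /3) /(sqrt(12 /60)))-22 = -783 /5 + sqrt(5) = -154.36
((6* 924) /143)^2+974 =418622 /169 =2477.05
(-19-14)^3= -35937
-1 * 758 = -758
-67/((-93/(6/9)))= 134/279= 0.48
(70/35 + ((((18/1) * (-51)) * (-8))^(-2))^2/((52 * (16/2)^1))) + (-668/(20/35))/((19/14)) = -19758637570420698513389/22992045188510121984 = -859.37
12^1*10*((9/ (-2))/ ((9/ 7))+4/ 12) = -380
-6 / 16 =-3 / 8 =-0.38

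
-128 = -128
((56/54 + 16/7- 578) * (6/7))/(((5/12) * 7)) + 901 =3766733/5145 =732.12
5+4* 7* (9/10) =151/5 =30.20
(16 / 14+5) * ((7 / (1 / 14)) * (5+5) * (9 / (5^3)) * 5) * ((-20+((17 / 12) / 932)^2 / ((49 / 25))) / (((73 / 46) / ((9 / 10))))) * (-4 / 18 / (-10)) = -24246365865359 / 44386686400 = -546.25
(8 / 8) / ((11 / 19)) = 19 / 11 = 1.73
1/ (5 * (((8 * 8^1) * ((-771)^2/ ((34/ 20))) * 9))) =17/ 17119900800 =0.00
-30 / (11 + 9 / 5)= -75 / 32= -2.34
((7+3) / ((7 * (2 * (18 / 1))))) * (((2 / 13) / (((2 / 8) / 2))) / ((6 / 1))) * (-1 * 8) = -160 / 2457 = -0.07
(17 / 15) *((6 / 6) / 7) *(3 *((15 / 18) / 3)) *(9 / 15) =17 / 210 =0.08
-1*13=-13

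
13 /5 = 2.60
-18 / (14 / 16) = -144 / 7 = -20.57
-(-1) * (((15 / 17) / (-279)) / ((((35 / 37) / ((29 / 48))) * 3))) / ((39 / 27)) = -1073 / 2301936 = -0.00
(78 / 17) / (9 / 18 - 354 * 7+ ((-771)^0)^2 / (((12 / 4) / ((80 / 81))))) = -37908 / 20466385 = -0.00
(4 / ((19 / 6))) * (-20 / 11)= -480 / 209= -2.30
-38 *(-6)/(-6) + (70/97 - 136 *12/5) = -176384/485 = -363.68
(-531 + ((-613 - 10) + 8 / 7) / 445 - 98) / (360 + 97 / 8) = -15709504 / 9273355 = -1.69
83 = 83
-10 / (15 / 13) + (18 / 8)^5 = 150523 / 3072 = 49.00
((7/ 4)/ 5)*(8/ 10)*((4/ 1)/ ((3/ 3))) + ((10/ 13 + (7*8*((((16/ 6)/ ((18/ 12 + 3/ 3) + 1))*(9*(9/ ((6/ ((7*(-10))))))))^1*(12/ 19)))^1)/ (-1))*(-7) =-1100695834/ 6175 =-178250.34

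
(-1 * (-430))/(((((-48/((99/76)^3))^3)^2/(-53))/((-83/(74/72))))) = 9744081455223100177784085463223392463985/555234308864888204858503318084818015617024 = 0.02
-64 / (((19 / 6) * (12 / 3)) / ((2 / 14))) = -96 / 133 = -0.72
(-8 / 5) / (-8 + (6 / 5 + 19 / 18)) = 144 / 517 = 0.28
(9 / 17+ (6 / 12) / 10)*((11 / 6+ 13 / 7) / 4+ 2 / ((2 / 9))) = 328399 / 57120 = 5.75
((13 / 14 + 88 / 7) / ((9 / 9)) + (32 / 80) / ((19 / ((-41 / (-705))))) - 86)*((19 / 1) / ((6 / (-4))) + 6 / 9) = 19422422 / 22325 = 869.99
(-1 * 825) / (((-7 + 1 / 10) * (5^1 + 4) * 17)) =2750 / 3519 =0.78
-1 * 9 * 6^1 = -54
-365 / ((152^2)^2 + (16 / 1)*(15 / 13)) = -4745 / 6939332848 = -0.00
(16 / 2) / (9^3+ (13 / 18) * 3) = 48 / 4387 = 0.01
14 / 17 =0.82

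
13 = 13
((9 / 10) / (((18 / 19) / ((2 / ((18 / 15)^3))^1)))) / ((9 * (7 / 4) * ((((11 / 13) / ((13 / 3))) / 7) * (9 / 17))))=1364675 / 288684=4.73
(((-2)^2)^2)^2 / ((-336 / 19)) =-14.48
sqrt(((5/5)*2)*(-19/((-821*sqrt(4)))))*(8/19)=8*sqrt(15599)/15599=0.06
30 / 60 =1 / 2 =0.50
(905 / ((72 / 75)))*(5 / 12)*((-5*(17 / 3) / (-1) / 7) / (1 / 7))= 9615625 / 864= 11129.20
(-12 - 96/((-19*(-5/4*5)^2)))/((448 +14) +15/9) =-422892/16518125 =-0.03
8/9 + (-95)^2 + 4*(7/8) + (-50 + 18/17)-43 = 2734859/306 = 8937.45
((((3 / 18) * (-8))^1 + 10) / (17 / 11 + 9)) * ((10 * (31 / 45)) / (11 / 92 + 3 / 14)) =2854852 / 168345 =16.96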